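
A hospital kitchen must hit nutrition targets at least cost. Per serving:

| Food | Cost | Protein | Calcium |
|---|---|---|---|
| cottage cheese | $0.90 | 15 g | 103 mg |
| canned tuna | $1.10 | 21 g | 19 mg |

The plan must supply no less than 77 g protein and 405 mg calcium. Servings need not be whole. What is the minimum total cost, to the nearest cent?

$4.46

cottage cheese only: max(77/15, 405/103) = 5.133 servings → $4.62.
canned tuna only: max(77/21, 405/19) = 21.32 servings → $23.45.
cottage cheese + canned tuna with both tight: 3.75 servings and 0.9883 servings → $4.46.
So the least-cost plan costs $4.46.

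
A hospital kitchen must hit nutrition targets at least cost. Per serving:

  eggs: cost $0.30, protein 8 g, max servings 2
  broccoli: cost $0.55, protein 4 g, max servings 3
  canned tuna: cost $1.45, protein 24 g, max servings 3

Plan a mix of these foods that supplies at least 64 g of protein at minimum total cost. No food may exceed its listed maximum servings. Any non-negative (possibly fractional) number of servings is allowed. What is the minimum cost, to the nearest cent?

$3.50

Cost per g of protein: eggs $0.0375, canned tuna $0.0604, broccoli $0.1375.
Take 2 servings of eggs: +16.0 g protein for $0.60 (total $0.60, still need 48.0 g).
Take 2 servings of canned tuna: +48.0 g protein for $2.90 (total $3.50, still need 0.0 g).
Greedy by cheapest-per-g is optimal for a single linear constraint, so the minimum cost is $3.50.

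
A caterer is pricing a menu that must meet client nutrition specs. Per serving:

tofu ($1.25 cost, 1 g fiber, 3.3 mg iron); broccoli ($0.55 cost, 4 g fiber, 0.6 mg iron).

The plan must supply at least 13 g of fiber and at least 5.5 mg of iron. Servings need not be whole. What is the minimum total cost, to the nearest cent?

$3.04

An LP optimum is at a vertex; with two nutrient constraints at most two foods are used. Check each candidate.
tofu only: max(13/1, 5.5/3.3) = 13 servings → $16.25.
broccoli only: max(13/4, 5.5/0.6) = 9.167 servings → $5.04.
tofu + broccoli with both tight: 1.127 servings and 2.968 servings → $3.04.
So the least-cost plan costs $3.04.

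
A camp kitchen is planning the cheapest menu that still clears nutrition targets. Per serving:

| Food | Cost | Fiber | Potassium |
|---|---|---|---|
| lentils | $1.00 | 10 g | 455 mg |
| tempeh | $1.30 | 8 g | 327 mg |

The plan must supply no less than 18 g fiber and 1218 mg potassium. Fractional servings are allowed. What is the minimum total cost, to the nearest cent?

$2.68

Check every corner: each single food scaled to meet both minima, and each pair solved so both constraints bind.
lentils only: max(18/10, 1218/455) = 2.677 servings → $2.68.
tempeh only: max(18/8, 1218/327) = 3.725 servings → $4.84.
lentils + tempeh: intersection lies outside the first quadrant.
So the least-cost plan costs $2.68.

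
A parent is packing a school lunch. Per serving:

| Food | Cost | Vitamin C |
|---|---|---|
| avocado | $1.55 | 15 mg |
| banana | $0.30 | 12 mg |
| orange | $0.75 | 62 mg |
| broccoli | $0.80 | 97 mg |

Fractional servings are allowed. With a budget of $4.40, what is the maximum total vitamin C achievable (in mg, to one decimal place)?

533.5 mg

Vitamin C per dollar: broccoli 121.2, orange 82.67, banana 40, avocado 9.677.
With no serving limits, spend the whole cost allowance on broccoli: $4.40 / $0.80 × 97 mg = 533.5 mg.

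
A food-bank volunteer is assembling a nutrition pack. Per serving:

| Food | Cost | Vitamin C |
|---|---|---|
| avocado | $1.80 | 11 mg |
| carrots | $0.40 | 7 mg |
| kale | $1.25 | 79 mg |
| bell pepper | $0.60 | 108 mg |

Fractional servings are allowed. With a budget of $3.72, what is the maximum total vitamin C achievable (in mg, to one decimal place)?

Vitamin C per dollar: bell pepper 180, kale 63.2, carrots 17.5, avocado 6.111.
With no serving limits, spend the whole cost allowance on bell pepper: $3.72 / $0.60 × 108 mg = 669.6 mg.

669.6 mg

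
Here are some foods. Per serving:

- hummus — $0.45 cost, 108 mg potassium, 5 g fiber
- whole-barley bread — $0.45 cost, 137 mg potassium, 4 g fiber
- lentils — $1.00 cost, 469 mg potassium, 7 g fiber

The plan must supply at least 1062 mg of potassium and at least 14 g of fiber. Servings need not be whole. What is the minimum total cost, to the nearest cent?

$2.26

A basic optimal solution has at most two foods positive. Try each food alone and each pair with both targets met exactly.
hummus only: max(1062/108, 14/5) = 9.833 servings → $4.42.
whole-barley bread only: max(1062/137, 14/4) = 7.752 servings → $3.49.
lentils only: max(1062/469, 14/7) = 2.264 servings → $2.26.
hummus + whole-barley bread: the both-tight solution has a negative serving — not a feasible corner.
hummus + lentils: intersection lies outside the first quadrant.
whole-barley bread + lentils: the both-tight solution has a negative serving — not a feasible corner.
So the least-cost plan costs $2.26.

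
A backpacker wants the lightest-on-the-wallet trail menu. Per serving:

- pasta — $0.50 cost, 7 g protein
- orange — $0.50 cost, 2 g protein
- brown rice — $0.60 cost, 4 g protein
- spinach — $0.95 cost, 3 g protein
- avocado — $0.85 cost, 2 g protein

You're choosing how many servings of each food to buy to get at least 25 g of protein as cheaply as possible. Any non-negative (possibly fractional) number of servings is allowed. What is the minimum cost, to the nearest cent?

$1.79

Cost per g of protein: pasta $0.0714, brown rice $0.1500, orange $0.2500, spinach $0.3167, avocado $0.4250.
With no serving limits, use only pasta: 25 g / 7 g = 3.571 servings × $0.50 = $1.79.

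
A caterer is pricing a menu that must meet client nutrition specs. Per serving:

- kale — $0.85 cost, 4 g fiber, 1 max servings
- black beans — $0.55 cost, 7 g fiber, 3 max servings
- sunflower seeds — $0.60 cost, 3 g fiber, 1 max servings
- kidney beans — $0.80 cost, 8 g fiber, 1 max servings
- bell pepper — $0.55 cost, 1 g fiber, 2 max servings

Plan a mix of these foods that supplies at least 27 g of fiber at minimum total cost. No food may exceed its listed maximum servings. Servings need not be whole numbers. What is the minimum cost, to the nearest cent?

$2.25

Cost per g of fiber: black beans $0.0786, kidney beans $0.1000, sunflower seeds $0.2000, kale $0.2125, bell pepper $0.5500.
Take 3 servings of black beans: +21.0 g fiber for $1.65 (total $1.65, still need 6.0 g).
Take 0.75 servings of kidney beans: +6.0 g fiber for $0.60 (total $2.25, still need 0.0 g).
Greedy by cheapest-per-g is optimal for a single linear constraint, so the minimum cost is $2.25.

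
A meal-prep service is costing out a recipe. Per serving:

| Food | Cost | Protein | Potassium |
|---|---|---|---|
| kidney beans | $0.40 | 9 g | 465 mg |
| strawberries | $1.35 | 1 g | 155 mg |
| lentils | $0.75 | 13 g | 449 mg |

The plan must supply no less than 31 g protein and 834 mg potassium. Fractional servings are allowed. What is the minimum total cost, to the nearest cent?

With two linear requirements the optimum uses one or two foods; enumerate the corners.
kidney beans only: max(31/9, 834/465) = 3.444 servings → $1.38.
strawberries only: max(31/1, 834/155) = 31 servings → $41.85.
lentils only: max(31/13, 834/449) = 2.385 servings → $1.79.
kidney beans + strawberries: the both-tight solution has a negative serving — not a feasible corner.
kidney beans + lentils: intersection lies outside the first quadrant.
strawberries + lentils: the both-tight solution has a negative serving — not a feasible corner.
The minimum over all feasible corners is $1.38.

$1.38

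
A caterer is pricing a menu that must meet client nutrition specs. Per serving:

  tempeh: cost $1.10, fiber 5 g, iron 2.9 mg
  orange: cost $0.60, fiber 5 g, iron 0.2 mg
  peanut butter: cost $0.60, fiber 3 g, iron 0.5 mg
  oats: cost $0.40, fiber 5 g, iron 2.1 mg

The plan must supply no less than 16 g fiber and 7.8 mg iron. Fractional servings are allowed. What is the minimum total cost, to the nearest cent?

$1.49

With two linear requirements the optimum uses one or two foods; enumerate the corners.
tempeh only: max(16/5, 7.8/2.9) = 3.2 servings → $3.52.
orange only: max(16/5, 7.8/0.2) = 39 servings → $23.40.
peanut butter only: max(16/3, 7.8/0.5) = 15.6 servings → $9.36.
oats only: max(16/5, 7.8/2.1) = 3.714 servings → $1.49.
tempeh + orange with both tight: 2.652 servings and 0.5481 servings → $3.25.
tempeh + peanut butter with both tight: 2.484 servings and 1.194 servings → $3.45.
tempeh + oats with both tight: 1.35 servings and 1.85 servings → $2.23.
orange + peanut butter: the both-tight solution has a negative serving — not a feasible corner.
orange + oats with both targets exact would need a negative amount; discard.
peanut butter + oats: intersection lies outside the first quadrant.
So the least-cost plan costs $1.49.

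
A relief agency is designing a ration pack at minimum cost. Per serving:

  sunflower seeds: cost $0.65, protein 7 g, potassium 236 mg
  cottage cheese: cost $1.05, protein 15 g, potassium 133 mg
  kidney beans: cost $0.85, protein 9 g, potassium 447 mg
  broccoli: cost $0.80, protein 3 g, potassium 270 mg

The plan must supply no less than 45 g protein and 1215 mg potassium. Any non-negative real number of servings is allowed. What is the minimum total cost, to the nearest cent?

Check every corner: each single food scaled to meet both minima, and each pair solved so both constraints bind.
sunflower seeds only: max(45/7, 1215/236) = 6.429 servings → $4.18.
cottage cheese only: max(45/15, 1215/133) = 9.135 servings → $9.59.
kidney beans only: max(45/9, 1215/447) = 5 servings → $4.25.
broccoli only: max(45/3, 1215/270) = 15 servings → $12.00.
sunflower seeds + cottage cheese with both tight: 4.691 servings and 0.8107 servings → $3.90.
sunflower seeds + kidney beans: intersection lies outside the first quadrant.
sunflower seeds + broccoli: intersection lies outside the first quadrant.
cottage cheese + kidney beans with both tight: 1.667 servings and 2.222 servings → $3.64.
cottage cheese + broccoli with both tight: 2.329 servings and 3.353 servings → $5.13.
kidney beans + broccoli with both targets exact would need a negative amount; discard.
So the least-cost plan costs $3.64.

$3.64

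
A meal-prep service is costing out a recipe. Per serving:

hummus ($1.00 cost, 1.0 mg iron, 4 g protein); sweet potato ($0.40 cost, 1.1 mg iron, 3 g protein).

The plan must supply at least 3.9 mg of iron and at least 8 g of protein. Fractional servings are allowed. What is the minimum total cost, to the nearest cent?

$1.42

For a min-cost LP with two ≥-constraints, a basic feasible solution has at most two positive variables.
hummus only: max(3.9/1.0, 8/4) = 3.9 servings → $3.90.
sweet potato only: max(3.9/1.1, 8/3) = 3.545 servings → $1.42.
hummus + sweet potato: the both-tight solution has a negative serving — not a feasible corner.
Cheapest feasible corner: $1.42.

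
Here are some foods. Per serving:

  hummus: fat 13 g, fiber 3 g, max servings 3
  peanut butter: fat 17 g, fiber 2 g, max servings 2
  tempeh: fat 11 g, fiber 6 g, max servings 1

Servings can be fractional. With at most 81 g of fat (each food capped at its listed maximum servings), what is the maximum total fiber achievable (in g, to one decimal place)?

Fiber per g fat: tempeh 0.5455, hummus 0.2308, peanut butter 0.1176.
Take 1 serving of tempeh: uses 11 g fat, +6.0 g fiber (running total 6.0 g).
Take 3 servings of hummus: uses 39 g fat, +9.0 g fiber (running total 15.0 g).
Take 1.824 servings of peanut butter: uses 31 g fat, +3.6 g fiber (running total 18.6 g).
Greedy by best ratio exhausts the fat allowance optimally: 18.6 g.

18.6 g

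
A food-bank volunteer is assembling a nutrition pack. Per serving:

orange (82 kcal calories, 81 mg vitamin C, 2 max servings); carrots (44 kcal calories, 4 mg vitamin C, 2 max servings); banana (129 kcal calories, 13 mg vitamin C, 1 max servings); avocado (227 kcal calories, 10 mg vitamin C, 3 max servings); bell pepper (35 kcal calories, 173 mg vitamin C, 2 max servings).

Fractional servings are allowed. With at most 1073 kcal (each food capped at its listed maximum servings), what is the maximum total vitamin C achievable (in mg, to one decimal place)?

Vitamin C per kcal: bell pepper 4.943, orange 0.9878, banana 0.1008, carrots 0.09091, avocado 0.04405.
Take 2 servings of bell pepper: uses 70 kcal, +346.0 mg vitamin C (running total 346.0 mg).
Take 2 servings of orange: uses 164 kcal, +162.0 mg vitamin C (running total 508.0 mg).
Take 1 serving of banana: uses 129 kcal, +13.0 mg vitamin C (running total 521.0 mg).
Take 2 servings of carrots: uses 88 kcal, +8.0 mg vitamin C (running total 529.0 mg).
Take 2.74 servings of avocado: uses 622 kcal, +27.4 mg vitamin C (running total 556.4 mg).
Filling greedily by vitamin C-per-kcal is optimal for one linear limit, giving 556.4 mg.

556.4 mg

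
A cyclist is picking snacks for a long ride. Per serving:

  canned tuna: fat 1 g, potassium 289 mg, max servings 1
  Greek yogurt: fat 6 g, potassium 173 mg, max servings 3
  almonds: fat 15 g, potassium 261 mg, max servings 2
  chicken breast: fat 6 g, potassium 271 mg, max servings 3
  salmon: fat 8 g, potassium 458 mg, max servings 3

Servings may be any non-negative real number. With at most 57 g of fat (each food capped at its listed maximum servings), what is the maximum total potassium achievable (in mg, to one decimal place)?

2879.7 mg

Potassium per g fat: canned tuna 289, salmon 57.25, chicken breast 45.17, Greek yogurt 28.83, almonds 17.4.
Take 1 serving of canned tuna: uses 1 g fat, +289.0 mg potassium (running total 289.0 mg).
Take 3 servings of salmon: uses 24 g fat, +1374.0 mg potassium (running total 1663.0 mg).
Take 3 servings of chicken breast: uses 18 g fat, +813.0 mg potassium (running total 2476.0 mg).
Take 2.333 servings of Greek yogurt: uses 14 g fat, +403.7 mg potassium (running total 2879.7 mg).
Filling greedily by potassium-per-g fat is optimal for one linear limit, giving 2879.7 mg.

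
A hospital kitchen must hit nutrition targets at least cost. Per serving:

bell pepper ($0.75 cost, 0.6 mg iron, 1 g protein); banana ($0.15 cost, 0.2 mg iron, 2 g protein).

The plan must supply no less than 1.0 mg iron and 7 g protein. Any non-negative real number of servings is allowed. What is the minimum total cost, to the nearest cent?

At the optimum either one food covers both requirements or two foods hit both targets exactly; no other combination can be cheaper.
bell pepper only: max(1.0/0.6, 7/1) = 7 servings → $5.25.
banana only: max(1.0/0.2, 7/2) = 5 servings → $0.75.
bell pepper + banana with both tight: 0.6 servings and 3.2 servings → $0.93.
Cheapest feasible corner: $0.75.

$0.75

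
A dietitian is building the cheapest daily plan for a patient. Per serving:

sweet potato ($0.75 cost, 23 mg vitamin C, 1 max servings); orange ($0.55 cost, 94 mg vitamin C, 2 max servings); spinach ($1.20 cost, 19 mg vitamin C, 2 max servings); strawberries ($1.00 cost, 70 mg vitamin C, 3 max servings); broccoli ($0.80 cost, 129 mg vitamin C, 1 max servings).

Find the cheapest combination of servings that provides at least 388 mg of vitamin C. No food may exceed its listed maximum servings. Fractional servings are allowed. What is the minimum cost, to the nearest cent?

Cost per mg of vitamin C: orange $0.0059, broccoli $0.0062, strawberries $0.0143, sweet potato $0.0326, spinach $0.0632.
Take 2 servings of orange: +188.0 mg vitamin C for $1.10 (total $1.10, still need 200.0 mg).
Take 1 serving of broccoli: +129.0 mg vitamin C for $0.80 (total $1.90, still need 71.0 mg).
Take 1.014 servings of strawberries: +71.0 mg vitamin C for $1.01 (total $2.91, still need 0.0 mg).
Greedy by cheapest-per-mg is optimal for a single linear constraint, so the minimum cost is $2.91.

$2.91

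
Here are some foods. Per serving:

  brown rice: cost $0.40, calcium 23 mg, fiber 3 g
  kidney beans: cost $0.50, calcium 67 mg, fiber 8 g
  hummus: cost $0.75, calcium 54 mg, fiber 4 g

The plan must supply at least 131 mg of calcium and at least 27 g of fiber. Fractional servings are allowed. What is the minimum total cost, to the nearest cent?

brown rice only: max(131/23, 27/3) = 9 servings → $3.60.
kidney beans only: max(131/67, 27/8) = 3.375 servings → $1.69.
hummus only: max(131/54, 27/4) = 6.75 servings → $5.06.
brown rice + kidney beans with both targets exact would need a negative amount; discard.
brown rice + hummus: the both-tight solution has a negative serving — not a feasible corner.
kidney beans + hummus: the both-tight solution has a negative serving — not a feasible corner.
Cheapest feasible corner: $1.69.

$1.69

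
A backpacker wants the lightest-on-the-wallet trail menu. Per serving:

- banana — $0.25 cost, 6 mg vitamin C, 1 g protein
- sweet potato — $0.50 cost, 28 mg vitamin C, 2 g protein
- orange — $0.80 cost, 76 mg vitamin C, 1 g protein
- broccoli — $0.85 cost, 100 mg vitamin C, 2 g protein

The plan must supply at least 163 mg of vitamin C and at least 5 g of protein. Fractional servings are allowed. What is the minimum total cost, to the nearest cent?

$1.70

Two binding constraints pin down two serving amounts, so the optimal mix uses at most two foods. The candidates are each food alone (scaled to the tighter of vitamin C/protein) and each pair with both constraints tight.
banana only: max(163/6, 5/1) = 27.17 servings → $6.79.
sweet potato only: max(163/28, 5/2) = 5.821 servings → $2.91.
orange only: max(163/76, 5/1) = 5 servings → $4.00.
broccoli only: max(163/100, 5/2) = 2.5 servings → $2.12.
banana + sweet potato: intersection lies outside the first quadrant.
banana + orange with both tight: 3.1 servings and 1.9 servings → $2.29.
banana + broccoli with both tight: 1.977 servings and 1.511 servings → $1.78.
sweet potato + orange with both tight: 1.75 servings and 1.5 servings → $2.08.
sweet potato + broccoli with both tight: 1.208 servings and 1.292 servings → $1.70.
orange + broccoli: the both-tight solution has a negative serving — not a feasible corner.
Cheapest feasible corner: $1.70.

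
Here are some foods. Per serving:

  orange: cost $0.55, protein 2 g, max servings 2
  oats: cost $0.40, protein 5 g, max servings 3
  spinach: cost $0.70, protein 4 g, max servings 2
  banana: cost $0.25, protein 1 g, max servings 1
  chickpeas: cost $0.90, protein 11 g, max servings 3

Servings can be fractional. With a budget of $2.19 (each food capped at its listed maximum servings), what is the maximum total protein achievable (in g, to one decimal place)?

Protein per dollar: oats 12.5, chickpeas 12.22, spinach 5.714, banana 4, orange 3.636.
Take 3 servings of oats: spends $1.20, +15.0 g protein (running total 15.0 g).
Take 1.1 servings of chickpeas: spends $0.99, +12.1 g protein (running total 27.1 g).
Greedy by best ratio exhausts the cost allowance optimally: 27.1 g.

27.1 g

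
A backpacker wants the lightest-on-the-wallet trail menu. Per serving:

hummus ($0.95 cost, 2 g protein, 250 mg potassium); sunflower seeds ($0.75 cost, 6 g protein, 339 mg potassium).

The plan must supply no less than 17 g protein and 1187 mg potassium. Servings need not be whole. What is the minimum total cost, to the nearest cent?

For a min-cost LP with two ≥-constraints, a basic feasible solution has at most two positive variables.
hummus only: max(17/2, 1187/250) = 8.5 servings → $8.07.
sunflower seeds only: max(17/6, 1187/339) = 3.501 servings → $2.63.
hummus + sunflower seeds with both tight: 1.653 servings and 2.282 servings → $3.28.
Cheapest feasible corner: $2.63.

$2.63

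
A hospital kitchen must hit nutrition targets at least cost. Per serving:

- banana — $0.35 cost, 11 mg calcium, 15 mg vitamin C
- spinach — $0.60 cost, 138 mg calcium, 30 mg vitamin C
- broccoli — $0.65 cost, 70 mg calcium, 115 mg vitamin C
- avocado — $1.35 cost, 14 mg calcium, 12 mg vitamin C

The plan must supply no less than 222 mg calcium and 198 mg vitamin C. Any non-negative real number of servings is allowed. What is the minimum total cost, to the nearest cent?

Compare the cost at each extreme point of the feasible region.
banana only: max(222/11, 198/15) = 20.18 servings → $7.06.
spinach only: max(222/138, 198/30) = 6.6 servings → $3.96.
broccoli only: max(222/70, 198/115) = 3.171 servings → $2.06.
avocado only: max(222/14, 198/12) = 16.5 servings → $22.27.
banana + spinach with both tight: 11.88 servings and 0.6621 servings → $4.55.
banana + broccoli: the both-tight solution has a negative serving — not a feasible corner.
banana + avocado with both tight: 1.385 servings and 14.77 servings → $20.42.
spinach + broccoli with both tight: 0.8475 servings and 1.501 servings → $1.48.
spinach + avocado with both targets exact would need a negative amount; discard.
broccoli + avocado with both tight: 0.1403 servings and 15.16 servings → $20.55.
Cheapest feasible corner: $1.48.

$1.48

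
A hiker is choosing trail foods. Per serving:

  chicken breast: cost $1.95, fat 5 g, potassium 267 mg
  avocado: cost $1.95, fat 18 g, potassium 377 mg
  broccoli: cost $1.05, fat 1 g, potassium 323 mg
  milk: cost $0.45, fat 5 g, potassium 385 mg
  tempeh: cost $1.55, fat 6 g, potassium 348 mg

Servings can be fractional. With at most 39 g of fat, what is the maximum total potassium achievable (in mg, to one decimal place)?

12597.0 mg

Potassium per g fat: broccoli 323, milk 77, tempeh 58, chicken breast 53.4, avocado 20.94.
With no serving limits, spend the whole fat allowance on broccoli: 39 g / 1 g × 323 mg = 12597.0 mg.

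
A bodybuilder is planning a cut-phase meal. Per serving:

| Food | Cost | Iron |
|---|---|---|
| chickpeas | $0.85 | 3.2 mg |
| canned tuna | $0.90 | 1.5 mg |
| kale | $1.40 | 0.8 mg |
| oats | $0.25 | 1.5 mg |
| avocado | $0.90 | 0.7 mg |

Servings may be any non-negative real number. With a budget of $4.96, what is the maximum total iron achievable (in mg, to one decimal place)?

29.8 mg

Iron per dollar: oats 6, chickpeas 3.765, canned tuna 1.667, avocado 0.7778, kale 0.5714.
With no serving limits, spend the whole cost allowance on oats: $4.96 / $0.25 × 1.5 mg = 29.8 mg.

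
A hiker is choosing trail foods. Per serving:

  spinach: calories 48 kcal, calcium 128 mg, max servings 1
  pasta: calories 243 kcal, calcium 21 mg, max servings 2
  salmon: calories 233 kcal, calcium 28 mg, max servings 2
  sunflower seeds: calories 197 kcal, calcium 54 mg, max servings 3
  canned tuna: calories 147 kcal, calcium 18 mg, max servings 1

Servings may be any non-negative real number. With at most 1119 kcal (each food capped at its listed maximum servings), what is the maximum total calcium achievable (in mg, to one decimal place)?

348.0 mg

Calcium per kcal: spinach 2.667, sunflower seeds 0.2741, canned tuna 0.1224, salmon 0.1202, pasta 0.08642.
Take 1 serving of spinach: uses 48 kcal, +128.0 mg calcium (running total 128.0 mg).
Take 3 servings of sunflower seeds: uses 591 kcal, +162.0 mg calcium (running total 290.0 mg).
Take 1 serving of canned tuna: uses 147 kcal, +18.0 mg calcium (running total 308.0 mg).
Take 1.429 servings of salmon: uses 333 kcal, +40.0 mg calcium (running total 348.0 mg).
Filling greedily by calcium-per-kcal is optimal for one linear limit, giving 348.0 mg.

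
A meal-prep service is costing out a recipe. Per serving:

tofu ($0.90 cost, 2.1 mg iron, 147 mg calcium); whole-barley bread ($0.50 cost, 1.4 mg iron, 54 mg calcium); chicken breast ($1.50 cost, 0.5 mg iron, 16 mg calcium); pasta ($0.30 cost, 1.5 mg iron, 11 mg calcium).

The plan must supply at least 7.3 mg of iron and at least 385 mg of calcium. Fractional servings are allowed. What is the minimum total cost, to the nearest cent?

$2.67

Compare the cost at each extreme point of the feasible region.
tofu only: max(7.3/2.1, 385/147) = 3.476 servings → $3.13.
whole-barley bread only: max(7.3/1.4, 385/54) = 7.13 servings → $3.56.
chicken breast only: max(7.3/0.5, 385/16) = 24.06 servings → $36.09.
pasta only: max(7.3/1.5, 385/11) = 35 servings → $10.50.
tofu + whole-barley bread with both tight: 1.567 servings and 2.864 servings → $2.84.
tofu + chicken breast with both tight: 1.897 servings and 6.632 servings → $11.65.
tofu + pasta with both tight: 2.519 servings and 1.34 servings → $2.67.
whole-barley bread + chicken breast: the both-tight solution has a negative serving — not a feasible corner.
whole-barley bread + pasta: intersection lies outside the first quadrant.
chicken breast + pasta: the both-tight solution has a negative serving — not a feasible corner.
The minimum over all feasible corners is $2.67.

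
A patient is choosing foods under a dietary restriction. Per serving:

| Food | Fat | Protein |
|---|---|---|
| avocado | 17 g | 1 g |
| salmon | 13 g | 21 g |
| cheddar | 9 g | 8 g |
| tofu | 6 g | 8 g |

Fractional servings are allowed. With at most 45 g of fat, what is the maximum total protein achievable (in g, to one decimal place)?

72.7 g

Protein per g fat: salmon 1.615, tofu 1.333, cheddar 0.8889, avocado 0.05882.
With no serving limits, spend the whole fat allowance on salmon: 45 g / 13 g × 21 g = 72.7 g.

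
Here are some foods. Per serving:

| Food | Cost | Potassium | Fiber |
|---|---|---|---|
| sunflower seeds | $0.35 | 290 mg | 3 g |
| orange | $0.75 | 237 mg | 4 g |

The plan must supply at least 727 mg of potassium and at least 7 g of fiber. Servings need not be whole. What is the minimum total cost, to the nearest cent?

$0.88

sunflower seeds only: max(727/290, 7/3) = 2.507 servings → $0.88.
orange only: max(727/237, 7/4) = 3.068 servings → $2.30.
sunflower seeds + orange: intersection lies outside the first quadrant.
So the least-cost plan costs $0.88.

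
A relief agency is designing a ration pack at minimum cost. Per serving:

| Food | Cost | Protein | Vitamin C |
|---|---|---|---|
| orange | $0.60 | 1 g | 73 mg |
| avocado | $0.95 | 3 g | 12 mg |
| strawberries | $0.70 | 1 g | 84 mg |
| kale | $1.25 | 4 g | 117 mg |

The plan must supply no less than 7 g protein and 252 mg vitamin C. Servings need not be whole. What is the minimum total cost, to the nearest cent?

$2.50

orange only: max(7/1, 252/73) = 7 servings → $4.20.
avocado only: max(7/3, 252/12) = 21 servings → $19.95.
strawberries only: max(7/1, 252/84) = 7 servings → $4.90.
kale only: max(7/4, 252/117) = 2.154 servings → $2.69.
orange + avocado with both tight: 3.246 servings and 1.251 servings → $3.14.
orange + strawberries with both targets exact would need a negative amount; discard.
orange + kale with both tight: 1.08 servings and 1.48 servings → $2.50.
avocado + strawberries with both tight: 1.4 servings and 2.8 servings → $3.29.
avocado + kale: intersection lies outside the first quadrant.
strawberries + kale with both tight: 0.863 servings and 1.534 servings → $2.52.
Cheapest feasible corner: $2.50.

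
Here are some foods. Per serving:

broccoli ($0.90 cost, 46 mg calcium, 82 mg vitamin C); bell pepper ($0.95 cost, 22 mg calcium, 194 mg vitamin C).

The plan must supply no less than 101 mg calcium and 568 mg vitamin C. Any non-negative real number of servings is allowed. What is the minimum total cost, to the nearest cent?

At the optimum either one food covers both requirements or two foods hit both targets exactly; no other combination can be cheaper.
broccoli only: max(101/46, 568/82) = 6.927 servings → $6.23.
bell pepper only: max(101/22, 568/194) = 4.591 servings → $4.36.
broccoli + bell pepper with both tight: 0.9969 servings and 2.506 servings → $3.28.
Cheapest feasible corner: $3.28.

$3.28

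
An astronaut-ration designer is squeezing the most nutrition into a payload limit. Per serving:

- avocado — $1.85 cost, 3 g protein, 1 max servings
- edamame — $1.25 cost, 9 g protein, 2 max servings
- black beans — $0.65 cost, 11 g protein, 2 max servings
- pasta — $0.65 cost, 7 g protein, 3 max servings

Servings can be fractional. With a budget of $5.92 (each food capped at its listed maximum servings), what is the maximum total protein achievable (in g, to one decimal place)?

Protein per dollar: black beans 16.92, pasta 10.77, edamame 7.2, avocado 1.622.
Take 2 servings of black beans: spends $1.30, +22.0 g protein (running total 22.0 g).
Take 3 servings of pasta: spends $1.95, +21.0 g protein (running total 43.0 g).
Take 2 servings of edamame: spends $2.50, +18.0 g protein (running total 61.0 g).
Take 0.09189 servings of avocado: spends $0.17, +0.3 g protein (running total 61.3 g).
Greedy by best ratio exhausts the cost allowance optimally: 61.3 g.

61.3 g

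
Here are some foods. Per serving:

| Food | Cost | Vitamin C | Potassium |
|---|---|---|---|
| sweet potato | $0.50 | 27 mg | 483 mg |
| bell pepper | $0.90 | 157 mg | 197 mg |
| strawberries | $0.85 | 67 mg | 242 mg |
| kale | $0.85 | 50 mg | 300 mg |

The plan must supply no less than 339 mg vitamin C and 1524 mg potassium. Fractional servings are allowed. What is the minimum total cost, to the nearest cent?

$2.79

With two linear requirements the optimum uses one or two foods; enumerate the corners.
sweet potato only: max(339/27, 1524/483) = 12.56 servings → $6.28.
bell pepper only: max(339/157, 1524/197) = 7.736 servings → $6.96.
strawberries only: max(339/67, 1524/242) = 6.298 servings → $5.35.
kale only: max(339/50, 1524/300) = 6.78 servings → $5.76.
sweet potato + bell pepper with both tight: 2.446 servings and 1.739 servings → $2.79.
sweet potato + strawberries with both tight: 0.7771 servings and 4.747 servings → $4.42.
sweet potato + kale with both targets exact would need a negative amount; discard.
bell pepper + strawberries: the both-tight solution has a negative serving — not a feasible corner.
bell pepper + kale with both tight: 0.6846 servings and 4.63 servings → $4.55.
strawberries + kale with both tight: 3.188 servings and 2.509 servings → $4.84.
The minimum over all feasible corners is $2.79.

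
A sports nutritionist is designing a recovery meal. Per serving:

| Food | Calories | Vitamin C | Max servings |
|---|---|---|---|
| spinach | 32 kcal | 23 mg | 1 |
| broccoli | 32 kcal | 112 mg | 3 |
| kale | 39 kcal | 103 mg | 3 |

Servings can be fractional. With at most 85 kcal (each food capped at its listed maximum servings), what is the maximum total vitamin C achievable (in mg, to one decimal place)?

297.5 mg

Vitamin C per kcal: broccoli 3.5, kale 2.641, spinach 0.7188.
Take 2.656 servings of broccoli: uses 85 kcal, +297.5 mg vitamin C (running total 297.5 mg).
Greedy by best ratio exhausts the calories allowance optimally: 297.5 mg.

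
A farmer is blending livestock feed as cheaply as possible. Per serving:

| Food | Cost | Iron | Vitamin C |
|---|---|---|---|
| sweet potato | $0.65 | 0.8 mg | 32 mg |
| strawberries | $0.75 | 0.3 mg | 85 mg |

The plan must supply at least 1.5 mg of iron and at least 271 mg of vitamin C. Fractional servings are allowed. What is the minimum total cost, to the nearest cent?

$2.68

This is a tiny linear program; its minimum lies at a vertex of the feasible set. List the vertices and price them.
sweet potato only: max(1.5/0.8, 271/32) = 8.469 servings → $5.50.
strawberries only: max(1.5/0.3, 271/85) = 5 servings → $3.75.
sweet potato + strawberries with both tight: 0.7911 servings and 2.89 servings → $2.68.
So the least-cost plan costs $2.68.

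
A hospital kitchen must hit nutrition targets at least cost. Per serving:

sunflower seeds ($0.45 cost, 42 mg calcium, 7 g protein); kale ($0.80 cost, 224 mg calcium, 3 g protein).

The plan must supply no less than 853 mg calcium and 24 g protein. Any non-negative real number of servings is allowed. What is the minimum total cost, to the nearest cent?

$3.63

An LP optimum is at a vertex; with two nutrient constraints at most two foods are used. Check each candidate.
sunflower seeds only: max(853/42, 24/7) = 20.31 servings → $9.14.
kale only: max(853/224, 24/3) = 8 servings → $6.40.
sunflower seeds + kale with both tight: 1.954 servings and 3.442 servings → $3.63.
So the least-cost plan costs $3.63.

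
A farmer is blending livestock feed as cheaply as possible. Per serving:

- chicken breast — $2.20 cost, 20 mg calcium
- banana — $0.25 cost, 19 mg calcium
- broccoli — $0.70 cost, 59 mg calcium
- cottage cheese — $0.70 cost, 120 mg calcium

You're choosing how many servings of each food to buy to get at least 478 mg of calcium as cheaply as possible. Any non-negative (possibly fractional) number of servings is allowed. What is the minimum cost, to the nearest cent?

$2.79

Cost per mg of calcium: cottage cheese $0.0058, broccoli $0.0119, banana $0.0132, chicken breast $0.1100.
With no serving limits, use only cottage cheese: 478 mg / 120 mg = 3.983 servings × $0.70 = $2.79.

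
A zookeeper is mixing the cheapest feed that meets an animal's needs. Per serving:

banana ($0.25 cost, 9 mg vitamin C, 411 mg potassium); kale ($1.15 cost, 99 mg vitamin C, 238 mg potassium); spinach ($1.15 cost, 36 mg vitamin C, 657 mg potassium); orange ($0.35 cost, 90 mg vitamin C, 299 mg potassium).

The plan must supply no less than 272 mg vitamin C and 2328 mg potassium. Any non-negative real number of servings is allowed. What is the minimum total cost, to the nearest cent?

This is a tiny linear program; its minimum lies at a vertex of the feasible set. List the vertices and price them.
banana only: max(272/9, 2328/411) = 30.22 servings → $7.56.
kale only: max(272/99, 2328/238) = 9.782 servings → $11.25.
spinach only: max(272/36, 2328/657) = 7.556 servings → $8.69.
orange only: max(272/90, 2328/299) = 7.786 servings → $2.73.
banana + kale with both tight: 4.3 servings and 2.357 servings → $3.78.
banana + spinach: intersection lies outside the first quadrant.
banana + orange with both tight: 3.737 servings and 2.648 servings → $1.86.
kale + spinach with both tight: 1.68 servings and 2.935 servings → $5.31.
kale + orange with both targets exact would need a negative amount; discard.
spinach + orange with both tight: 2.65 servings and 1.962 servings → $3.73.
The minimum over all feasible corners is $1.86.

$1.86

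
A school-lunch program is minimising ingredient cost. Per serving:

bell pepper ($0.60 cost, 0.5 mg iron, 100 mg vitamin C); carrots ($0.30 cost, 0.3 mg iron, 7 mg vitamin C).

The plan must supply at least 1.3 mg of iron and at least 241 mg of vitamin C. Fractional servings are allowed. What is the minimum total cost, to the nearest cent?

$1.54

Check every corner: each single food scaled to meet both minima, and each pair solved so both constraints bind.
bell pepper only: max(1.3/0.5, 241/100) = 2.6 servings → $1.56.
carrots only: max(1.3/0.3, 241/7) = 34.43 servings → $10.33.
bell pepper + carrots with both tight: 2.385 servings and 0.3585 servings → $1.54.
Cheapest feasible corner: $1.54.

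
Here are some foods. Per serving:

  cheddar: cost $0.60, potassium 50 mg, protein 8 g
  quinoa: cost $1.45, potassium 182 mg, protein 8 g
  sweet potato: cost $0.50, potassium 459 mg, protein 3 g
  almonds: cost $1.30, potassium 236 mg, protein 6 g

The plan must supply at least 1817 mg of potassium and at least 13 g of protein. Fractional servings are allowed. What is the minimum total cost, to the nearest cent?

$2.06

At the optimum either one food covers both requirements or two foods hit both targets exactly; no other combination can be cheaper.
cheddar only: max(1817/50, 13/8) = 36.34 servings → $21.80.
quinoa only: max(1817/182, 13/8) = 9.984 servings → $14.48.
sweet potato only: max(1817/459, 13/3) = 4.333 servings → $2.17.
almonds only: max(1817/236, 13/6) = 7.699 servings → $10.01.
cheddar + quinoa: intersection lies outside the first quadrant.
cheddar + sweet potato with both tight: 0.1465 servings and 3.943 servings → $2.06.
cheddar + almonds: the both-tight solution has a negative serving — not a feasible corner.
quinoa + sweet potato with both tight: 0.1651 servings and 3.893 servings → $2.19.
quinoa + almonds: intersection lies outside the first quadrant.
sweet potato + almonds with both tight: 3.829 servings and 0.2522 servings → $2.24.
Cheapest feasible corner: $2.06.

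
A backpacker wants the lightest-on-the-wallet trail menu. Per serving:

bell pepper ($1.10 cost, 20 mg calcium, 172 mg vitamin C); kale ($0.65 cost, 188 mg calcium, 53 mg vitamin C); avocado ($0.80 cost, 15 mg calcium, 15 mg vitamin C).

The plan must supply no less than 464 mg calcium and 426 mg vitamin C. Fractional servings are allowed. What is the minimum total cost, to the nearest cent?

$3.43

The cheapest plan sits at a corner of the feasible region — with two constraints it uses at most two foods.
bell pepper only: max(464/20, 426/172) = 23.2 servings → $25.52.
kale only: max(464/188, 426/53) = 8.038 servings → $5.22.
avocado only: max(464/15, 426/15) = 30.93 servings → $24.75.
bell pepper + kale with both tight: 1.774 servings and 2.279 servings → $3.43.
bell pepper + avocado: intersection lies outside the first quadrant.
kale + avocado with both tight: 0.2815 servings and 27.41 servings → $22.11.
The minimum over all feasible corners is $3.43.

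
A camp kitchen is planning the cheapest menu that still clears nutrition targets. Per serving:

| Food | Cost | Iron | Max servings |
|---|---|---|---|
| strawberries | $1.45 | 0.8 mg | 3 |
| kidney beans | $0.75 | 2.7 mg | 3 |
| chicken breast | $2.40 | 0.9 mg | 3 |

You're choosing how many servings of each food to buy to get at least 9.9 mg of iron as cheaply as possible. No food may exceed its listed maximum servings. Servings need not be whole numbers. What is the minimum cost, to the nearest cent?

$5.51

Cost per mg of iron: kidney beans $0.2778, strawberries $1.8125, chicken breast $2.6667.
Take 3 servings of kidney beans: +8.1 mg iron for $2.25 (total $2.25, still need 1.8 mg).
Take 2.25 servings of strawberries: +1.8 mg iron for $3.26 (total $5.51, still need 0.0 mg).
Filling from the cheapest source first is optimal under one linear minimum: $5.51.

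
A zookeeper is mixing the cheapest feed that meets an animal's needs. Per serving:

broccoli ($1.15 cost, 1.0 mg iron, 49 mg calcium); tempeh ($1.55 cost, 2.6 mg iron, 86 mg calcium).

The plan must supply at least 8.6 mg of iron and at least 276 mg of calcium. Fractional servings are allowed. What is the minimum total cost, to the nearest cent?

For a min-cost LP with two ≥-constraints, a basic feasible solution has at most two positive variables.
broccoli only: max(8.6/1.0, 276/49) = 8.6 servings → $9.89.
tempeh only: max(8.6/2.6, 276/86) = 3.308 servings → $5.13.
broccoli + tempeh: the both-tight solution has a negative serving — not a feasible corner.
The minimum over all feasible corners is $5.13.

$5.13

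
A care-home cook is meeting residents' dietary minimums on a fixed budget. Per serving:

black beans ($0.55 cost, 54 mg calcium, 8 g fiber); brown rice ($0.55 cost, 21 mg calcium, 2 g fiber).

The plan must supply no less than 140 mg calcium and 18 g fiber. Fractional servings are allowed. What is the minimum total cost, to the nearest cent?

With two linear requirements the optimum uses one or two foods; enumerate the corners.
black beans only: max(140/54, 18/8) = 2.593 servings → $1.43.
brown rice only: max(140/21, 18/2) = 9 servings → $4.95.
black beans + brown rice with both tight: 1.633 servings and 2.467 servings → $2.25.
So the least-cost plan costs $1.43.

$1.43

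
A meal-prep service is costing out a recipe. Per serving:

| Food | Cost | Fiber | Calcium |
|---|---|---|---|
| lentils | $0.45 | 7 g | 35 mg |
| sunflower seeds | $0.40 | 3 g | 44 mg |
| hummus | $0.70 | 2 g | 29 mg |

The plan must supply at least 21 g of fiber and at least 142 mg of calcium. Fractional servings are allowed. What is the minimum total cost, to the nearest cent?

$1.61

Two binding constraints pin down two serving amounts, so the optimal mix uses at most two foods. The candidates are each food alone (scaled to the tighter of fiber/calcium) and each pair with both constraints tight.
lentils only: max(21/7, 142/35) = 4.057 servings → $1.83.
sunflower seeds only: max(21/3, 142/44) = 7 servings → $2.80.
hummus only: max(21/2, 142/29) = 10.5 servings → $7.35.
lentils + sunflower seeds with both tight: 2.453 servings and 1.276 servings → $1.61.
lentils + hummus with both tight: 2.444 servings and 1.947 servings → $2.46.
sunflower seeds + hummus: the both-tight solution has a negative serving — not a feasible corner.
The minimum over all feasible corners is $1.61.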